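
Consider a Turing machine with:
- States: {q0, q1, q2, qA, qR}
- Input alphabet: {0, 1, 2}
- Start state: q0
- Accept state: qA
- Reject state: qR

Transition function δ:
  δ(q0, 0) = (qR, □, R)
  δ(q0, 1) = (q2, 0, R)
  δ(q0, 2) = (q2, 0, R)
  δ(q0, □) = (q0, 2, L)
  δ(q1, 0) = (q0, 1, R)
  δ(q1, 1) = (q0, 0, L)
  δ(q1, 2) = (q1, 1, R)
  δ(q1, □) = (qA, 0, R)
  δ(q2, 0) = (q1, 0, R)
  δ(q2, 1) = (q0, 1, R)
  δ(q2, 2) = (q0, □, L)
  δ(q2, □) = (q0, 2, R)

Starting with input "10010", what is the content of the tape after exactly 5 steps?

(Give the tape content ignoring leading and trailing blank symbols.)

Execution trace:
Initial: [q0]10010
Step 1: δ(q0, 1) = (q2, 0, R) → 0[q2]0010
Step 2: δ(q2, 0) = (q1, 0, R) → 00[q1]010
Step 3: δ(q1, 0) = (q0, 1, R) → 001[q0]10
Step 4: δ(q0, 1) = (q2, 0, R) → 0010[q2]0
Step 5: δ(q2, 0) = (q1, 0, R) → 00100[q1]□

After 5 steps, the tape (ignoring leading/trailing blanks) is: 00100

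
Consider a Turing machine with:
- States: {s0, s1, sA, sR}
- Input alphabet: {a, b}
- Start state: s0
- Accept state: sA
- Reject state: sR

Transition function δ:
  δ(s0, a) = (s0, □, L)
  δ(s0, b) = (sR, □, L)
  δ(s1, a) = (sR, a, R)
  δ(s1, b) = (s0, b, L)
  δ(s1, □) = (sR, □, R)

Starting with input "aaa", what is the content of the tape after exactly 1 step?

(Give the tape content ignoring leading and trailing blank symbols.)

Execution trace:
Initial: [s0]aaa
Step 1: δ(s0, a) = (s0, □, L) → [s0]□□aa

No transition is defined for δ(s0, □). By convention the machine halts and rejects.

After 1 step, the tape (ignoring leading/trailing blanks) is: aa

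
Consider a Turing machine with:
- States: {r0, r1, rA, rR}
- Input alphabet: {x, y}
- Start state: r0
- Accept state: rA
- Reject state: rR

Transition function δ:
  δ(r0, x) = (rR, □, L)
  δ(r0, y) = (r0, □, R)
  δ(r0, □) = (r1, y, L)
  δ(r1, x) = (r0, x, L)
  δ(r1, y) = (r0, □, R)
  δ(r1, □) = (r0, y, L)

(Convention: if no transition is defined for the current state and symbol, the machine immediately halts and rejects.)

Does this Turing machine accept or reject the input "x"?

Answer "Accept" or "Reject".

Execution trace:
Initial: [r0]x
Step 1: δ(r0, x) = (rR, □, L) → [rR]□□

The machine reaches the reject state rR and halts.

Answer: Reject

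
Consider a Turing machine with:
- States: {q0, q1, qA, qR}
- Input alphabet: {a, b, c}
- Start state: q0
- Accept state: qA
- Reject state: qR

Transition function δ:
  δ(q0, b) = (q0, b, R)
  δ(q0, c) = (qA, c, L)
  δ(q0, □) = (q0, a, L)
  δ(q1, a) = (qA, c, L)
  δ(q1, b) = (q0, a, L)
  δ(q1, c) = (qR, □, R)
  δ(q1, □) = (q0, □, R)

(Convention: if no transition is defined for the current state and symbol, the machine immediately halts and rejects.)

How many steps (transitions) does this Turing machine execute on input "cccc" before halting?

Execution trace:
Initial: [q0]cccc
Step 1: δ(q0, c) = (qA, c, L) → [qA]□cccc

The machine reaches the accept state qA and halts.

The machine executed 1 step before halting.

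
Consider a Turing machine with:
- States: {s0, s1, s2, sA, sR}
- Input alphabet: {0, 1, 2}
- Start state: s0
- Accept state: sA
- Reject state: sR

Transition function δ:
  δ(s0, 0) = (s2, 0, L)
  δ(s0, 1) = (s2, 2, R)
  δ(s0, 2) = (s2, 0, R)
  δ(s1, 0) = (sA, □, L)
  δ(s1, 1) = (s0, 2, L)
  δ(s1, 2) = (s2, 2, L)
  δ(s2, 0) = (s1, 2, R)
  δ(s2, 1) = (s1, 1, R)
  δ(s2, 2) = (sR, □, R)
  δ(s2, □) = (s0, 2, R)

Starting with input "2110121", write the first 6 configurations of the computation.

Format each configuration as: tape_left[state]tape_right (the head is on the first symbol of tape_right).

Transitions applied:
Step 1: δ(s0, 2) = (s2, 0, R)
Step 2: δ(s2, 1) = (s1, 1, R)
Step 3: δ(s1, 1) = (s0, 2, L)
Step 4: δ(s0, 1) = (s2, 2, R)
Step 5: δ(s2, 2) = (sR, □, R)

The first 6 configurations are:
[s0]2110121 ⊢ 0[s2]110121 ⊢ 01[s1]10121 ⊢ 0[s0]120121 ⊢ 02[s2]20121 ⊢ 02□[sR]0121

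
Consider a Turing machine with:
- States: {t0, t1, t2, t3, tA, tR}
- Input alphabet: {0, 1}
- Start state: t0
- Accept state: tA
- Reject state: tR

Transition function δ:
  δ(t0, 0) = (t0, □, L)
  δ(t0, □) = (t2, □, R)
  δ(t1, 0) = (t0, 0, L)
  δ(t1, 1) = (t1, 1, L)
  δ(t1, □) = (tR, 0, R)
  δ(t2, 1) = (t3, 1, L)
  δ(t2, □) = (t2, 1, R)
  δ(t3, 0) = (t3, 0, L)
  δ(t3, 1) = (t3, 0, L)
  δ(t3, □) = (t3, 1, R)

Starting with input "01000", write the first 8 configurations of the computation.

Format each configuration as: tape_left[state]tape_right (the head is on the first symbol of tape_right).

Transitions applied:
Step 1: δ(t0, 0) = (t0, □, L)
Step 2: δ(t0, □) = (t2, □, R)
Step 3: δ(t2, □) = (t2, 1, R)
Step 4: δ(t2, 1) = (t3, 1, L)
Step 5: δ(t3, 1) = (t3, 0, L)
Step 6: δ(t3, □) = (t3, 1, R)
Step 7: δ(t3, 0) = (t3, 0, L)

The first 8 configurations are:
[t0]01000 ⊢ [t0]□□1000 ⊢ □[t2]□1000 ⊢ □1[t2]1000 ⊢ □[t3]11000 ⊢ [t3]□01000 ⊢ 1[t3]01000 ⊢ [t3]101000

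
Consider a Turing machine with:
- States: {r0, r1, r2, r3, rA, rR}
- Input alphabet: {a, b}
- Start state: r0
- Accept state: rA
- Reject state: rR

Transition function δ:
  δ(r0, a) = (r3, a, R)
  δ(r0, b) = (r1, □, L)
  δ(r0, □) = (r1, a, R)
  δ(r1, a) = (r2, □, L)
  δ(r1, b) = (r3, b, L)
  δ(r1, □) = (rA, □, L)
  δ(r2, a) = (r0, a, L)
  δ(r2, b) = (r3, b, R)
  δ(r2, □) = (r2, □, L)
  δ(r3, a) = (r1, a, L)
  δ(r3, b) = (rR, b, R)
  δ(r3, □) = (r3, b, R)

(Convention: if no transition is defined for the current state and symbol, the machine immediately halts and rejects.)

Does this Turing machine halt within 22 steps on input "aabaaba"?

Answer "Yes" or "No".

Execution trace:
Initial: [r0]aabaaba
Step 1: δ(r0, a) = (r3, a, R) → a[r3]abaaba
Step 2: δ(r3, a) = (r1, a, L) → [r1]aabaaba
Step 3: δ(r1, a) = (r2, □, L) → [r2]□□abaaba
Step 4: δ(r2, □) = (r2, □, L) → [r2]□□□abaaba
Step 5: δ(r2, □) = (r2, □, L) → [r2]□□□□abaaba
Step 6: δ(r2, □) = (r2, □, L) → [r2]□□□□□abaaba
Step 7: δ(r2, □) = (r2, □, L) → [r2]□□□□□□abaaba
Step 8: δ(r2, □) = (r2, □, L) → [r2]□□□□□□□abaaba
Step 9: δ(r2, □) = (r2, □, L) → [r2]□□□□□□□□abaaba
Step 10: δ(r2, □) = (r2, □, L) → [r2]□□□□□□□□□abaaba
Step 11: δ(r2, □) = (r2, □, L) → [r2]□□□□□□□□□□abaaba
Step 12: δ(r2, □) = (r2, □, L) → [r2]□□□□□□□□□□□abaaba
Step 13: δ(r2, □) = (r2, □, L) → [r2]□□□□□□□□□□□□abaaba
Step 14: δ(r2, □) = (r2, □, L) → [r2]□□□□□□□□□□□□□abaaba
Step 15: δ(r2, □) = (r2, □, L) → [r2]□□□□□□□□□□□□□□abaaba
Step 16: δ(r2, □) = (r2, □, L) → [r2]□□□□□□□□□□□□□□□abaaba
Step 17: δ(r2, □) = (r2, □, L) → [r2]□□□□□□□□□□□□□□□□abaaba
Step 18: δ(r2, □) = (r2, □, L) → [r2]□□□□□□□□□□□□□□□□□abaaba
Step 19: δ(r2, □) = (r2, □, L) → [r2]□□□□□□□□□□□□□□□□□□abaaba
Step 20: δ(r2, □) = (r2, □, L) → [r2]□□□□□□□□□□□□□□□□□□□abaaba
Step 21: δ(r2, □) = (r2, □, L) → [r2]□□□□□□□□□□□□□□□□□□□□abaaba
Step 22: δ(r2, □) = (r2, □, L) → [r2]□□□□□□□□□□□□□□□□□□□□□abaaba

The machine has not reached a halting state after 22 steps.
The machine did not halt within the 22-step bound.

Answer: No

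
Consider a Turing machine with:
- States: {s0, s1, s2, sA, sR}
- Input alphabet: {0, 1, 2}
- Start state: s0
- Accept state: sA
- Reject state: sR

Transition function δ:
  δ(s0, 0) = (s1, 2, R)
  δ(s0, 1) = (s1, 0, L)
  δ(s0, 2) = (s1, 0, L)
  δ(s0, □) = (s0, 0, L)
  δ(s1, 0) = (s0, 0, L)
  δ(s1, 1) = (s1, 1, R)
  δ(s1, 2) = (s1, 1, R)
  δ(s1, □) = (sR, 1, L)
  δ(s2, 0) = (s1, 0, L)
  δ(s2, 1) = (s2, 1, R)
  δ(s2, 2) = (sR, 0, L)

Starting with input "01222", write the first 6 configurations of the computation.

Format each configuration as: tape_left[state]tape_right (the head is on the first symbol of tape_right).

Transitions applied:
Step 1: δ(s0, 0) = (s1, 2, R)
Step 2: δ(s1, 1) = (s1, 1, R)
Step 3: δ(s1, 2) = (s1, 1, R)
Step 4: δ(s1, 2) = (s1, 1, R)
Step 5: δ(s1, 2) = (s1, 1, R)

The first 6 configurations are:
[s0]01222 ⊢ 2[s1]1222 ⊢ 21[s1]222 ⊢ 211[s1]22 ⊢ 2111[s1]2 ⊢ 21111[s1]□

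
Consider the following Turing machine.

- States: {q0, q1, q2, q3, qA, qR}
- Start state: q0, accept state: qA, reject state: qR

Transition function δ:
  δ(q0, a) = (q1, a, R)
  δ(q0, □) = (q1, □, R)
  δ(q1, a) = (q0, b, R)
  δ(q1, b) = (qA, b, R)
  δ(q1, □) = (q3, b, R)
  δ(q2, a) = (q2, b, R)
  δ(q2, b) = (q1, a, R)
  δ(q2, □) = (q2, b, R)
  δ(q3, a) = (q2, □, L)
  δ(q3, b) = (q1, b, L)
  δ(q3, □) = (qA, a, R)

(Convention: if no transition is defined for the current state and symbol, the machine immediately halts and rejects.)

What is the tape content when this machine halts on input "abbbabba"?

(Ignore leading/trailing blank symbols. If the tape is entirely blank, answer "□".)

Execution trace:
Initial: [q0]abbbabba
Step 1: δ(q0, a) = (q1, a, R) → a[q1]bbbabba
Step 2: δ(q1, b) = (qA, b, R) → ab[qA]bbabba

The machine reaches the accept state qA and halts.

Final tape (ignoring leading/trailing blanks): abbbabba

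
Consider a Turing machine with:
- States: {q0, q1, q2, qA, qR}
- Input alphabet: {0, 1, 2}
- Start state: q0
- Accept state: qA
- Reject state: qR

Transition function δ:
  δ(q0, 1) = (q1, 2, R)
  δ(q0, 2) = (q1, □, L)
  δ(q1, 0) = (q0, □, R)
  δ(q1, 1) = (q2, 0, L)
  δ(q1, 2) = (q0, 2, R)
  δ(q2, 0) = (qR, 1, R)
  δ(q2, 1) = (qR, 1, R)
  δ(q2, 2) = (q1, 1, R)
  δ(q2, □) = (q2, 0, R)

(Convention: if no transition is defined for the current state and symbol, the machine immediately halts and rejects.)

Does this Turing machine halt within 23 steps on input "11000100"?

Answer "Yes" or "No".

Execution trace:
Initial: [q0]11000100
Step 1: δ(q0, 1) = (q1, 2, R) → 2[q1]1000100
Step 2: δ(q1, 1) = (q2, 0, L) → [q2]20000100
Step 3: δ(q2, 2) = (q1, 1, R) → 1[q1]0000100
Step 4: δ(q1, 0) = (q0, □, R) → 1□[q0]000100

No transition is defined for δ(q0, 0). By convention the machine halts and rejects.
The machine halted after 4 steps (within the 23-step bound).

Answer: Yes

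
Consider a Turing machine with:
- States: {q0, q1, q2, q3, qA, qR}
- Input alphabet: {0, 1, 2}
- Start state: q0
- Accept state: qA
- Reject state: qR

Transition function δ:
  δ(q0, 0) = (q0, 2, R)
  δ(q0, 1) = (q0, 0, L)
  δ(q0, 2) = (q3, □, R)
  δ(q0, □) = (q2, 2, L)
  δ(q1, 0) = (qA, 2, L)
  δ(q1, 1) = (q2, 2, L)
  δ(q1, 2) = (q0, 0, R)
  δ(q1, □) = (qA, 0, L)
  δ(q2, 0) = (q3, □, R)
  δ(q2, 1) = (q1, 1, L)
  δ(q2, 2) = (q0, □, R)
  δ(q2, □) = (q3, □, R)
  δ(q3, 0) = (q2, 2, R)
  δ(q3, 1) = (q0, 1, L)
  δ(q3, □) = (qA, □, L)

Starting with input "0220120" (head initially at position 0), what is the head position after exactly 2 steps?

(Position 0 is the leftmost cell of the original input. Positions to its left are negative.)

Execution trace (head position shown):
Step 0: [q0]0220120  (head at position 0)
Step 1: move right → 2[q0]220120  (head at position 1)
Step 2: move right → 2□[q3]20120  (head at position 2)

After 2 steps, the head is at position 2.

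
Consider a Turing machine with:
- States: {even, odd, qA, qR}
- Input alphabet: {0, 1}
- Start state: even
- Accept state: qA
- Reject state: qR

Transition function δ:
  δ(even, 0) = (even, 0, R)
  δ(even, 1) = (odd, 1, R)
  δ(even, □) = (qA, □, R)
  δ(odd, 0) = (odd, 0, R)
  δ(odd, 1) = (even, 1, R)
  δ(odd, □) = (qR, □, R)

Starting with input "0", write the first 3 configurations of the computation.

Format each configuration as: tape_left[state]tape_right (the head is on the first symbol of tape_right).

Transitions applied:
Step 1: δ(even, 0) = (even, 0, R)
Step 2: δ(even, □) = (qA, □, R)

The first 3 configurations are:
[even]0 ⊢ 0[even]□ ⊢ 0□[qA]□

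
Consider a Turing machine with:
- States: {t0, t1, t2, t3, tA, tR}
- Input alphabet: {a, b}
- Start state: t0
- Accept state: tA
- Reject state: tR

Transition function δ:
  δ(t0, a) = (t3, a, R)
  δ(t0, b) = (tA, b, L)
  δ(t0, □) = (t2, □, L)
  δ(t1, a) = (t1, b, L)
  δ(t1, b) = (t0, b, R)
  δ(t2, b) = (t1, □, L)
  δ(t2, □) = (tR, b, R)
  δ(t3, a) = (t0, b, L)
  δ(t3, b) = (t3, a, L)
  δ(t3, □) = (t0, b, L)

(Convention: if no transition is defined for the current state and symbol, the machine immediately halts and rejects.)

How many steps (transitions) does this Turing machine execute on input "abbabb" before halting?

Execution trace:
Initial: [t0]abbabb
Step 1: δ(t0, a) = (t3, a, R) → a[t3]bbabb
Step 2: δ(t3, b) = (t3, a, L) → [t3]aababb
Step 3: δ(t3, a) = (t0, b, L) → [t0]□bababb
Step 4: δ(t0, □) = (t2, □, L) → [t2]□□bababb
Step 5: δ(t2, □) = (tR, b, R) → b[tR]□bababb

The machine reaches the reject state tR and halts.

The machine executed 5 steps before halting.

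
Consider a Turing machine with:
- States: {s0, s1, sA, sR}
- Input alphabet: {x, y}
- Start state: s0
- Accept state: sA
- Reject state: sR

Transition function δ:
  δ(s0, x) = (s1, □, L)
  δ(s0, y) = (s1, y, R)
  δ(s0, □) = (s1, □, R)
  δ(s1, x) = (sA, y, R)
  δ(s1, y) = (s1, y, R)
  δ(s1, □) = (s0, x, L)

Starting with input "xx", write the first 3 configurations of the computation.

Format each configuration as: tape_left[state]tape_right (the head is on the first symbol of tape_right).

Transitions applied:
Step 1: δ(s0, x) = (s1, □, L)
Step 2: δ(s1, □) = (s0, x, L)

The first 3 configurations are:
[s0]xx ⊢ [s1]□□x ⊢ [s0]□x□x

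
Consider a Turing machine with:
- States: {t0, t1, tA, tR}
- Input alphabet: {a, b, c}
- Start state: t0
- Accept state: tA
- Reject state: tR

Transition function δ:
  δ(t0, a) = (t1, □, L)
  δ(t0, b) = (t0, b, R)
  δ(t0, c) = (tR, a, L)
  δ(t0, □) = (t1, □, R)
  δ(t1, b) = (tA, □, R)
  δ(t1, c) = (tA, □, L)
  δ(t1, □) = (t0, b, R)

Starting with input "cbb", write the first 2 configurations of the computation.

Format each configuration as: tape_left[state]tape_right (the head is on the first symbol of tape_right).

Transitions applied:
Step 1: δ(t0, c) = (tR, a, L)

The first 2 configurations are:
[t0]cbb ⊢ [tR]□abb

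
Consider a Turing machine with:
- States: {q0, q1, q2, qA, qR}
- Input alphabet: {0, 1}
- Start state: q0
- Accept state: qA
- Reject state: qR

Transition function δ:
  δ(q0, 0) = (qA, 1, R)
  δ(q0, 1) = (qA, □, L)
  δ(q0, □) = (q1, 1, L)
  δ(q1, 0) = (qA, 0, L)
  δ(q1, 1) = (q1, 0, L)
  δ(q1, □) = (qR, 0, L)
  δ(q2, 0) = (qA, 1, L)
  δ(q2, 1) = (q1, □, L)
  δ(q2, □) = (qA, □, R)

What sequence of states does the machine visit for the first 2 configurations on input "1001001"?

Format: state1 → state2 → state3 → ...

Execution trace:
Initial: [q0]1001001
Step 1: δ(q0, 1) = (qA, □, L) → [qA]□□001001

The machine reaches the accept state qA and halts.

State sequence: q0 → qA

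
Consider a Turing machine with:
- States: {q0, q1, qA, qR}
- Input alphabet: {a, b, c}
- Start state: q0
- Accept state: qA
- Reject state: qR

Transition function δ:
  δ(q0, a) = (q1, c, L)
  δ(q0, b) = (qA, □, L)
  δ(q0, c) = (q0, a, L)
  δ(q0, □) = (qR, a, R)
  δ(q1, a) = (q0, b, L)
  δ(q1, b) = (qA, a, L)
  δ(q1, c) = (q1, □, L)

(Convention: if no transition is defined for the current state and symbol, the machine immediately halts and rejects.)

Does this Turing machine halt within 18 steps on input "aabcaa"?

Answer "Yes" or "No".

Execution trace:
Initial: [q0]aabcaa
Step 1: δ(q0, a) = (q1, c, L) → [q1]□cabcaa

No transition is defined for δ(q1, □). By convention the machine halts and rejects.
The machine halted after 1 step (within the 18-step bound).

Answer: Yes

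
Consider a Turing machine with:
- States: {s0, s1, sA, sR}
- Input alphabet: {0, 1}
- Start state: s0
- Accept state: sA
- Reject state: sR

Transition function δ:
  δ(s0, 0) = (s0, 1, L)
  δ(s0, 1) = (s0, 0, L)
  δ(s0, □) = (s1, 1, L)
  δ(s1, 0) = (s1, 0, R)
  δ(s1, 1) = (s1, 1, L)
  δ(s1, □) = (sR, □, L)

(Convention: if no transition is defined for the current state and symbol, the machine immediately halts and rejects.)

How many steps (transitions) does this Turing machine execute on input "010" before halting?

Execution trace:
Initial: [s0]010
Step 1: δ(s0, 0) = (s0, 1, L) → [s0]□110
Step 2: δ(s0, □) = (s1, 1, L) → [s1]□1110
Step 3: δ(s1, □) = (sR, □, L) → [sR]□□1110

The machine reaches the reject state sR and halts.

The machine executed 3 steps before halting.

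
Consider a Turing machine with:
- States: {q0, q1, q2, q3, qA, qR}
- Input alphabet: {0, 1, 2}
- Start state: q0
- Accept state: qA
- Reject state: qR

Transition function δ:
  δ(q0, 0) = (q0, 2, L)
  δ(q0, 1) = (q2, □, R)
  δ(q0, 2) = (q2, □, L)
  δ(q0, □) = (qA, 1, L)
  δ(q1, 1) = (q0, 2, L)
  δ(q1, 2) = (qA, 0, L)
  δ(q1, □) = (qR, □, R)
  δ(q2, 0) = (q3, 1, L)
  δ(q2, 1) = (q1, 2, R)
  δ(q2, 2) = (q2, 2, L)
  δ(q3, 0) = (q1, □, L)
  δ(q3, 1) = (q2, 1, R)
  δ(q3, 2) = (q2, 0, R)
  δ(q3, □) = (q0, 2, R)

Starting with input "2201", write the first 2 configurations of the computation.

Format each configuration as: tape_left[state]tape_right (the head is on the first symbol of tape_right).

Transitions applied:
Step 1: δ(q0, 2) = (q2, □, L)

The first 2 configurations are:
[q0]2201 ⊢ [q2]□□201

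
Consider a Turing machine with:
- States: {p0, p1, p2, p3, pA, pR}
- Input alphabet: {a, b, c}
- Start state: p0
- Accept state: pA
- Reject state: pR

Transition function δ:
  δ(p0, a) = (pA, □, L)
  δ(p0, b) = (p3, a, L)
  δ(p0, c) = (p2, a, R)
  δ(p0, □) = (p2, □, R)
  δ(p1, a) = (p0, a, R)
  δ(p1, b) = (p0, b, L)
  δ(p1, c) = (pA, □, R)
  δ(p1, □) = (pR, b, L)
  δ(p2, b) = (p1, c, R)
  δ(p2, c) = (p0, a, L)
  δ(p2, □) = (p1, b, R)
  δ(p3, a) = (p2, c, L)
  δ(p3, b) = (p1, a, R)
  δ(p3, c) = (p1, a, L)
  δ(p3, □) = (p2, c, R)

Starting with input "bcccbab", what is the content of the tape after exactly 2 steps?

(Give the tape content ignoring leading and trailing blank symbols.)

Execution trace:
Initial: [p0]bcccbab
Step 1: δ(p0, b) = (p3, a, L) → [p3]□acccbab
Step 2: δ(p3, □) = (p2, c, R) → c[p2]acccbab

No transition is defined for δ(p2, a). By convention the machine halts and rejects.

After 2 steps, the tape (ignoring leading/trailing blanks) is: cacccbab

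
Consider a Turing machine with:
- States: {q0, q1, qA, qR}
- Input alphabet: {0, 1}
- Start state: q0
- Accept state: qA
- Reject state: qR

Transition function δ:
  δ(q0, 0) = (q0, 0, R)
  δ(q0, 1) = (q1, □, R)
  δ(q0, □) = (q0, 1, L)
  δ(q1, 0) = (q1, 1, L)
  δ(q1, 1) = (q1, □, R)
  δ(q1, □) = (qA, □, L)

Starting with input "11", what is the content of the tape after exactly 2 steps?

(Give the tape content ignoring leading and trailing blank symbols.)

Execution trace:
Initial: [q0]11
Step 1: δ(q0, 1) = (q1, □, R) → □[q1]1
Step 2: δ(q1, 1) = (q1, □, R) → □□[q1]□

After 2 steps, the tape (ignoring leading/trailing blanks) is: □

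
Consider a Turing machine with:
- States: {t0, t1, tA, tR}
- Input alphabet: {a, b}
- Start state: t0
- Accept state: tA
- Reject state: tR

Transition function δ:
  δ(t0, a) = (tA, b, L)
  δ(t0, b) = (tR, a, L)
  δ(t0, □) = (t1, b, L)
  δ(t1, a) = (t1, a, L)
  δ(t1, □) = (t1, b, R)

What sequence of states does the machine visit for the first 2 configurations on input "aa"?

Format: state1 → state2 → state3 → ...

Execution trace:
Initial: [t0]aa
Step 1: δ(t0, a) = (tA, b, L) → [tA]□ba

The machine reaches the accept state tA and halts.

State sequence: t0 → tA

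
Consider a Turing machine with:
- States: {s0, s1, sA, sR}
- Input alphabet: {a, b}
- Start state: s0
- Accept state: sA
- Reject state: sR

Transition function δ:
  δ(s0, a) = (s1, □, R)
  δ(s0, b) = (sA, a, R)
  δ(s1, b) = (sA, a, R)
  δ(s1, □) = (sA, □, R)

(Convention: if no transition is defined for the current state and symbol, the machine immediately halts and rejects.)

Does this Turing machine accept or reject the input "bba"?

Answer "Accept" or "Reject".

Execution trace:
Initial: [s0]bba
Step 1: δ(s0, b) = (sA, a, R) → a[sA]ba

The machine reaches the accept state sA and halts.

Answer: Accept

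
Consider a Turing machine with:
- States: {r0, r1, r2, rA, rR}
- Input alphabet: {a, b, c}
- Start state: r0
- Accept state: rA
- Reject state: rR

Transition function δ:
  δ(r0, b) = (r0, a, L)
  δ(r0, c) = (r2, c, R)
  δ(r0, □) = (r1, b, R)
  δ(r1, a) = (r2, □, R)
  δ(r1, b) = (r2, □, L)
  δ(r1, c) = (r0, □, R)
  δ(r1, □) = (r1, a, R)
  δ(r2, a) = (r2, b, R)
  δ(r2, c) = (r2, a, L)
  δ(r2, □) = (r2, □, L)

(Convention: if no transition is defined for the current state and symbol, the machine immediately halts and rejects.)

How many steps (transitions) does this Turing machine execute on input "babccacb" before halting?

Execution trace:
Initial: [r0]babccacb
Step 1: δ(r0, b) = (r0, a, L) → [r0]□aabccacb
Step 2: δ(r0, □) = (r1, b, R) → b[r1]aabccacb
Step 3: δ(r1, a) = (r2, □, R) → b□[r2]abccacb
Step 4: δ(r2, a) = (r2, b, R) → b□b[r2]bccacb

No transition is defined for δ(r2, b). By convention the machine halts and rejects.

The machine executed 4 steps before halting.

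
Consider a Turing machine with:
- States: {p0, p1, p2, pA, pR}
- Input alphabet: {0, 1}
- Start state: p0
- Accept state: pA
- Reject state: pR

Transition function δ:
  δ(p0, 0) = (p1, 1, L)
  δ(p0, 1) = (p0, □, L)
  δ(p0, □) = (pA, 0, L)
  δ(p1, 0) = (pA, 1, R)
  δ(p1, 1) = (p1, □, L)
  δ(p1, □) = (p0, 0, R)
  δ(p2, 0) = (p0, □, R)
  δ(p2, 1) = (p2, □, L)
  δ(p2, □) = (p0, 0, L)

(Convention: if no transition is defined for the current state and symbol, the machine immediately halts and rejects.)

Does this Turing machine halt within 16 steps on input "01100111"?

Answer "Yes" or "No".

Execution trace:
Initial: [p0]01100111
Step 1: δ(p0, 0) = (p1, 1, L) → [p1]□11100111
Step 2: δ(p1, □) = (p0, 0, R) → 0[p0]11100111
Step 3: δ(p0, 1) = (p0, □, L) → [p0]0□1100111
Step 4: δ(p0, 0) = (p1, 1, L) → [p1]□1□1100111
Step 5: δ(p1, □) = (p0, 0, R) → 0[p0]1□1100111
Step 6: δ(p0, 1) = (p0, □, L) → [p0]0□□1100111
Step 7: δ(p0, 0) = (p1, 1, L) → [p1]□1□□1100111
Step 8: δ(p1, □) = (p0, 0, R) → 0[p0]1□□1100111
Step 9: δ(p0, 1) = (p0, □, L) → [p0]0□□□1100111
Step 10: δ(p0, 0) = (p1, 1, L) → [p1]□1□□□1100111
Step 11: δ(p1, □) = (p0, 0, R) → 0[p0]1□□□1100111
Step 12: δ(p0, 1) = (p0, □, L) → [p0]0□□□□1100111
Step 13: δ(p0, 0) = (p1, 1, L) → [p1]□1□□□□1100111
Step 14: δ(p1, □) = (p0, 0, R) → 0[p0]1□□□□1100111
Step 15: δ(p0, 1) = (p0, □, L) → [p0]0□□□□□1100111
Step 16: δ(p0, 0) = (p1, 1, L) → [p1]□1□□□□□1100111

The machine has not reached a halting state after 16 steps.
The machine did not halt within the 16-step bound.

Answer: No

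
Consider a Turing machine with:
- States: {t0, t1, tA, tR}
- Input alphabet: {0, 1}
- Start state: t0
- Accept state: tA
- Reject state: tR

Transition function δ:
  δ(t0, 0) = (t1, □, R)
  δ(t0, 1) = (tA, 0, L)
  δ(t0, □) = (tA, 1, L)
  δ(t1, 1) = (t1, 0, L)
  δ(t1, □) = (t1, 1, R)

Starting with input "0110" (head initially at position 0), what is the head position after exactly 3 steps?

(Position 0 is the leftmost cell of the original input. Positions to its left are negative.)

Execution trace (head position shown):
Step 0: [t0]0110  (head at position 0)
Step 1: move right → □[t1]110  (head at position 1)
Step 2: move left → [t1]□010  (head at position 0)
Step 3: move right → 1[t1]010  (head at position 1)

After 3 steps, the head is at position 1.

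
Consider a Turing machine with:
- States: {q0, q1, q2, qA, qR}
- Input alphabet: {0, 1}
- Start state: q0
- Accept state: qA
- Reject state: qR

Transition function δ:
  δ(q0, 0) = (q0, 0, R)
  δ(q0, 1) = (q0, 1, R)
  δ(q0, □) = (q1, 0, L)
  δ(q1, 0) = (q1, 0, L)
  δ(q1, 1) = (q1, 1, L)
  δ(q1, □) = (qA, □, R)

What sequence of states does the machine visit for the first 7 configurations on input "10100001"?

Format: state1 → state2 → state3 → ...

Execution trace:
Initial: [q0]10100001
Step 1: δ(q0, 1) = (q0, 1, R) → 1[q0]0100001
Step 2: δ(q0, 0) = (q0, 0, R) → 10[q0]100001
Step 3: δ(q0, 1) = (q0, 1, R) → 101[q0]00001
Step 4: δ(q0, 0) = (q0, 0, R) → 1010[q0]0001
Step 5: δ(q0, 0) = (q0, 0, R) → 10100[q0]001
Step 6: δ(q0, 0) = (q0, 0, R) → 101000[q0]01

State sequence: q0 → q0 → q0 → q0 → q0 → q0 → q0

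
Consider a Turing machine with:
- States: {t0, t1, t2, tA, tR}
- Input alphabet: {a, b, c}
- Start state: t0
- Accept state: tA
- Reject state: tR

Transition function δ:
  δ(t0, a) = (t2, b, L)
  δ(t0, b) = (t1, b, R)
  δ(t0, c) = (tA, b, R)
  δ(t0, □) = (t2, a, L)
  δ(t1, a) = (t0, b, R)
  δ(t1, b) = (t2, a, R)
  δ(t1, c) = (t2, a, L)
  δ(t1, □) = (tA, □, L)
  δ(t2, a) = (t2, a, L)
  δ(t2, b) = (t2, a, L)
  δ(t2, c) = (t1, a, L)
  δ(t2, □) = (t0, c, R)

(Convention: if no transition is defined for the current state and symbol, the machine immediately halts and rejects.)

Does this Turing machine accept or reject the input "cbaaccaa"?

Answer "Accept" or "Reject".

Execution trace:
Initial: [t0]cbaaccaa
Step 1: δ(t0, c) = (tA, b, R) → b[tA]baaccaa

The machine reaches the accept state tA and halts.

Answer: Accept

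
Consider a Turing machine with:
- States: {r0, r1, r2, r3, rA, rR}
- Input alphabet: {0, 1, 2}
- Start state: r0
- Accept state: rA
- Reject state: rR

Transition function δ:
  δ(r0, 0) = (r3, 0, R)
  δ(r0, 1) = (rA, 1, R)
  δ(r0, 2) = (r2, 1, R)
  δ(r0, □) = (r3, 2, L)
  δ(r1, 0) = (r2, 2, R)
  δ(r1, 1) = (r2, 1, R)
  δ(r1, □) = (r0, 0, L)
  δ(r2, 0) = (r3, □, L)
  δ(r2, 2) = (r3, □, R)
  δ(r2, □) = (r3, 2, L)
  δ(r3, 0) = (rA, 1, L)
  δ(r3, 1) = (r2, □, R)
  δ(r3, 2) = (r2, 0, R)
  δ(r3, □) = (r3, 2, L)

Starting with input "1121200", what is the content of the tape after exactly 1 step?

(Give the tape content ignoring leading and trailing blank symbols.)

Execution trace:
Initial: [r0]1121200
Step 1: δ(r0, 1) = (rA, 1, R) → 1[rA]121200

The machine reaches the accept state rA and halts.

After 1 step, the tape (ignoring leading/trailing blanks) is: 1121200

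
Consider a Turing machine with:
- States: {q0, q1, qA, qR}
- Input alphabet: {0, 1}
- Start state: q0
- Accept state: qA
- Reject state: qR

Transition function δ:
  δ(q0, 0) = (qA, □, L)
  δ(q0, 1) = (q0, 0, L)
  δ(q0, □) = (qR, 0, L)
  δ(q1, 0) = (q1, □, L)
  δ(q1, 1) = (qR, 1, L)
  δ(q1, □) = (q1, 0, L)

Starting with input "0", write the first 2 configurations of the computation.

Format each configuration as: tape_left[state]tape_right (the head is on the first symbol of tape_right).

Transitions applied:
Step 1: δ(q0, 0) = (qA, □, L)

The first 2 configurations are:
[q0]0 ⊢ [qA]□□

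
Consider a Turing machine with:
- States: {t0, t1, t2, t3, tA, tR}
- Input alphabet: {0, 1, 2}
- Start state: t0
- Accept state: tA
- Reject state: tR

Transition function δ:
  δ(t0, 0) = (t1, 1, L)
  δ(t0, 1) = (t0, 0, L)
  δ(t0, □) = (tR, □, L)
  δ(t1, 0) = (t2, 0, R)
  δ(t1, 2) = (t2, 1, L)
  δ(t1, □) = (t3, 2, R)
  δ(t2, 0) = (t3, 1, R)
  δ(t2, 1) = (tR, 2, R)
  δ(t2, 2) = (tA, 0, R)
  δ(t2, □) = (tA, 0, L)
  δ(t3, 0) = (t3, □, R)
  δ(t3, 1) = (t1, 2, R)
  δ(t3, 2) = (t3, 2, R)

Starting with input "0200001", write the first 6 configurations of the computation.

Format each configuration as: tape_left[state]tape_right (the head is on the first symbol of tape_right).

Transitions applied:
Step 1: δ(t0, 0) = (t1, 1, L)
Step 2: δ(t1, □) = (t3, 2, R)
Step 3: δ(t3, 1) = (t1, 2, R)
Step 4: δ(t1, 2) = (t2, 1, L)
Step 5: δ(t2, 2) = (tA, 0, R)

The first 6 configurations are:
[t0]0200001 ⊢ [t1]□1200001 ⊢ 2[t3]1200001 ⊢ 22[t1]200001 ⊢ 2[t2]2100001 ⊢ 20[tA]100001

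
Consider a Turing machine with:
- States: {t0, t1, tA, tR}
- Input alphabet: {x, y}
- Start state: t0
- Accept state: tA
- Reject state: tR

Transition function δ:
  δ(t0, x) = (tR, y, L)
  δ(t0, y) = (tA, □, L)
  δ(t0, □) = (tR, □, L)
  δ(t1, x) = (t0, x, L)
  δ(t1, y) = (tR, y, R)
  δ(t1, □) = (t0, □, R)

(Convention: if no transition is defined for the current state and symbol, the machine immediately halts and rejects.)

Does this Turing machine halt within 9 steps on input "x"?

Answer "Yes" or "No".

Execution trace:
Initial: [t0]x
Step 1: δ(t0, x) = (tR, y, L) → [tR]□y

The machine reaches the reject state tR and halts.
The machine halted after 1 step (within the 9-step bound).

Answer: Yes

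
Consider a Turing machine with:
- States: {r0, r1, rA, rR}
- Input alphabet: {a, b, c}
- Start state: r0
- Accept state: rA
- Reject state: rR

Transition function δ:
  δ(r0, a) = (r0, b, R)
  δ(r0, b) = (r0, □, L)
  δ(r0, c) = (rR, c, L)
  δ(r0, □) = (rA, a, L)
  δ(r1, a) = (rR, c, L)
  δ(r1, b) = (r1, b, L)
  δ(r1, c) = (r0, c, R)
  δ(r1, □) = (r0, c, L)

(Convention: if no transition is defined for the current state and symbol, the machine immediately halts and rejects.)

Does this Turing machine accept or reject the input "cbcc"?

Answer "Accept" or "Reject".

Execution trace:
Initial: [r0]cbcc
Step 1: δ(r0, c) = (rR, c, L) → [rR]□cbcc

The machine reaches the reject state rR and halts.

Answer: Reject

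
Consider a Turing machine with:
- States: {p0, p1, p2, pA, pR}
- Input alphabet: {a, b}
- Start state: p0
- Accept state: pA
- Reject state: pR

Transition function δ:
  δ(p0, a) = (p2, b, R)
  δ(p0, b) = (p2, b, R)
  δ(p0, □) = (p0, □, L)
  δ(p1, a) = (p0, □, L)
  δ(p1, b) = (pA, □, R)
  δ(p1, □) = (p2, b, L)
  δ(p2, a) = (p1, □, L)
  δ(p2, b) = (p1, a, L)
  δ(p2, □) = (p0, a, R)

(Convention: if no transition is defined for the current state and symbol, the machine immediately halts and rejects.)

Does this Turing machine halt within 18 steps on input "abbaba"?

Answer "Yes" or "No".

Execution trace:
Initial: [p0]abbaba
Step 1: δ(p0, a) = (p2, b, R) → b[p2]bbaba
Step 2: δ(p2, b) = (p1, a, L) → [p1]bababa
Step 3: δ(p1, b) = (pA, □, R) → □[pA]ababa

The machine reaches the accept state pA and halts.
The machine halted after 3 steps (within the 18-step bound).

Answer: Yes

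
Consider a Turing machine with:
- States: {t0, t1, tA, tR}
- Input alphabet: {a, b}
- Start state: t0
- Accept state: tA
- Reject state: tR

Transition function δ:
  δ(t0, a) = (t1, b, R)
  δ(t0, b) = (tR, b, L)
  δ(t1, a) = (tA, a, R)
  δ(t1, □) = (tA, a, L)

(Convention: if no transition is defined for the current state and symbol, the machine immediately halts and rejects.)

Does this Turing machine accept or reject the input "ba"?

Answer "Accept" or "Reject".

Execution trace:
Initial: [t0]ba
Step 1: δ(t0, b) = (tR, b, L) → [tR]□ba

The machine reaches the reject state tR and halts.

Answer: Reject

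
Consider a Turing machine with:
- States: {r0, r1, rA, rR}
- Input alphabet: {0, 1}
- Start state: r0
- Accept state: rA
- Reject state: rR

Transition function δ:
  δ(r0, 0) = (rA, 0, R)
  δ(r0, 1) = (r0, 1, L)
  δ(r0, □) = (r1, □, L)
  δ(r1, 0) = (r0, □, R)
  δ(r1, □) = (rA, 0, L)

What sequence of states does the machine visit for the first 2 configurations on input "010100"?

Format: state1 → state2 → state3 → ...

Execution trace:
Initial: [r0]010100
Step 1: δ(r0, 0) = (rA, 0, R) → 0[rA]10100

The machine reaches the accept state rA and halts.

State sequence: r0 → rA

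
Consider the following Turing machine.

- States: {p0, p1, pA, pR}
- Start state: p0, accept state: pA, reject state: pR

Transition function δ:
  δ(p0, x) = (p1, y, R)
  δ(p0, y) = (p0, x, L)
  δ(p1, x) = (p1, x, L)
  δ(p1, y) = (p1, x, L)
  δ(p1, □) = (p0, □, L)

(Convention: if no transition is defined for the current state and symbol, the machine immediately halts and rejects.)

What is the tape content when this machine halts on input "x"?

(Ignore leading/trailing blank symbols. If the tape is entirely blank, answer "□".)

Execution trace:
Initial: [p0]x
Step 1: δ(p0, x) = (p1, y, R) → y[p1]□
Step 2: δ(p1, □) = (p0, □, L) → [p0]y□
Step 3: δ(p0, y) = (p0, x, L) → [p0]□x□

No transition is defined for δ(p0, □). By convention the machine halts and rejects.

Final tape (ignoring leading/trailing blanks): x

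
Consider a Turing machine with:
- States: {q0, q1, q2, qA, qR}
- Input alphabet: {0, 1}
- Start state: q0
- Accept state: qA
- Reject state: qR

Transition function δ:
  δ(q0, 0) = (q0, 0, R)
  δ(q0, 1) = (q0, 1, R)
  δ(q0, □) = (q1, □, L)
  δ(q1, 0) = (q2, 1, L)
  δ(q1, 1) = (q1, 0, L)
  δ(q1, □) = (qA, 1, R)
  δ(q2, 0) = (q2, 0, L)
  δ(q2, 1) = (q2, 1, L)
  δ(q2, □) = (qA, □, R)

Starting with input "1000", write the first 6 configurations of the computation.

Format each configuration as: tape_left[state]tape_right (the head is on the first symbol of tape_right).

Transitions applied:
Step 1: δ(q0, 1) = (q0, 1, R)
Step 2: δ(q0, 0) = (q0, 0, R)
Step 3: δ(q0, 0) = (q0, 0, R)
Step 4: δ(q0, 0) = (q0, 0, R)
Step 5: δ(q0, □) = (q1, □, L)

The first 6 configurations are:
[q0]1000 ⊢ 1[q0]000 ⊢ 10[q0]00 ⊢ 100[q0]0 ⊢ 1000[q0]□ ⊢ 100[q1]0□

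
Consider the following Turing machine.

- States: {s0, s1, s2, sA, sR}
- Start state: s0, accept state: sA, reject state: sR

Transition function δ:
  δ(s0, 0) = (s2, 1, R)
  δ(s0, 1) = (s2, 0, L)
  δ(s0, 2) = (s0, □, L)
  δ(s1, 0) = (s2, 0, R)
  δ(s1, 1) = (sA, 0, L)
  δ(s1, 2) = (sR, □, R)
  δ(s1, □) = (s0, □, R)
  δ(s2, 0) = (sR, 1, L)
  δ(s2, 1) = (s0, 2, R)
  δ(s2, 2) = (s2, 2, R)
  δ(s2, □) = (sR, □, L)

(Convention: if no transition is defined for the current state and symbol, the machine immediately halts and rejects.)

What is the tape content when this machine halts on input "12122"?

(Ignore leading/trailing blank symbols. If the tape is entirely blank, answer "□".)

Execution trace:
Initial: [s0]12122
Step 1: δ(s0, 1) = (s2, 0, L) → [s2]□02122
Step 2: δ(s2, □) = (sR, □, L) → [sR]□□02122

The machine reaches the reject state sR and halts.

Final tape (ignoring leading/trailing blanks): 02122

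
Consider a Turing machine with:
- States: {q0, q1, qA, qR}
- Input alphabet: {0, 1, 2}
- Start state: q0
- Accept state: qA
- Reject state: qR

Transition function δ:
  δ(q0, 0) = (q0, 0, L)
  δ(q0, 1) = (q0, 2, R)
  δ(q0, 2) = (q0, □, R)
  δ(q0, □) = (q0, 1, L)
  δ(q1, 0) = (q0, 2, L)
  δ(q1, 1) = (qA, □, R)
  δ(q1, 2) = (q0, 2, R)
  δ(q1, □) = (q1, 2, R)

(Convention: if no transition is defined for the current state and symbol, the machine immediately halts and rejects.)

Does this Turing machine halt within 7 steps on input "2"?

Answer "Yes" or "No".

Execution trace:
Initial: [q0]2
Step 1: δ(q0, 2) = (q0, □, R) → □[q0]□
Step 2: δ(q0, □) = (q0, 1, L) → [q0]□1
Step 3: δ(q0, □) = (q0, 1, L) → [q0]□11
Step 4: δ(q0, □) = (q0, 1, L) → [q0]□111
Step 5: δ(q0, □) = (q0, 1, L) → [q0]□1111
Step 6: δ(q0, □) = (q0, 1, L) → [q0]□11111
Step 7: δ(q0, □) = (q0, 1, L) → [q0]□111111

The machine has not reached a halting state after 7 steps.
The machine did not halt within the 7-step bound.

Answer: No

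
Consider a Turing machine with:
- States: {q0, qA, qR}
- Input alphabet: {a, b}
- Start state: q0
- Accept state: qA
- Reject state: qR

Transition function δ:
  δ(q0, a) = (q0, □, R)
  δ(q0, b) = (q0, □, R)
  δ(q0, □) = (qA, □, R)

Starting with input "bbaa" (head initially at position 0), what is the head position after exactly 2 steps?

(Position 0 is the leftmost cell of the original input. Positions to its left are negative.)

Execution trace (head position shown):
Step 0: [q0]bbaa  (head at position 0)
Step 1: move right → □[q0]baa  (head at position 1)
Step 2: move right → □□[q0]aa  (head at position 2)

After 2 steps, the head is at position 2.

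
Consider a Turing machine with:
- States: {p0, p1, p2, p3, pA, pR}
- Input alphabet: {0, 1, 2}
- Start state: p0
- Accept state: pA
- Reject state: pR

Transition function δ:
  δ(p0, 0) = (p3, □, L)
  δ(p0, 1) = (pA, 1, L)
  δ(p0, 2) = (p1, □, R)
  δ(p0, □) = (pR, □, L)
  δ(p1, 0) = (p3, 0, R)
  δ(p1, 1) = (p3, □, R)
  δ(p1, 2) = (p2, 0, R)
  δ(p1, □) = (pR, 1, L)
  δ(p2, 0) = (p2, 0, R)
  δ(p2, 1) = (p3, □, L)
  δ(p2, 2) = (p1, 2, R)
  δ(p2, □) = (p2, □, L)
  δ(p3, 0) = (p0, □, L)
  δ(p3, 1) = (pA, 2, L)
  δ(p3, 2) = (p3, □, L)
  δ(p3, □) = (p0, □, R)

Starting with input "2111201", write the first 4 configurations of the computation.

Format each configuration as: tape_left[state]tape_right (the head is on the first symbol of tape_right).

Transitions applied:
Step 1: δ(p0, 2) = (p1, □, R)
Step 2: δ(p1, 1) = (p3, □, R)
Step 3: δ(p3, 1) = (pA, 2, L)

The first 4 configurations are:
[p0]2111201 ⊢ □[p1]111201 ⊢ □□[p3]11201 ⊢ □[pA]□21201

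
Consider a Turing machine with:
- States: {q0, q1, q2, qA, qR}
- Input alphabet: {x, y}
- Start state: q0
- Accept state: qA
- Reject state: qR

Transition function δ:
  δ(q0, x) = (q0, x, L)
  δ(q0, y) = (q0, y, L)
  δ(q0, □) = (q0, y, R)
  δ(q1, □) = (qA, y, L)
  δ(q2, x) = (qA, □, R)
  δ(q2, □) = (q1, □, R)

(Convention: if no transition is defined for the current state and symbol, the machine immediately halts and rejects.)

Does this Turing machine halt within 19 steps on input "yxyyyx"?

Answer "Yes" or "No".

Execution trace:
Initial: [q0]yxyyyx
Step 1: δ(q0, y) = (q0, y, L) → [q0]□yxyyyx
Step 2: δ(q0, □) = (q0, y, R) → y[q0]yxyyyx
Step 3: δ(q0, y) = (q0, y, L) → [q0]yyxyyyx
Step 4: δ(q0, y) = (q0, y, L) → [q0]□yyxyyyx
Step 5: δ(q0, □) = (q0, y, R) → y[q0]yyxyyyx
Step 6: δ(q0, y) = (q0, y, L) → [q0]yyyxyyyx
Step 7: δ(q0, y) = (q0, y, L) → [q0]□yyyxyyyx
Step 8: δ(q0, □) = (q0, y, R) → y[q0]yyyxyyyx
Step 9: δ(q0, y) = (q0, y, L) → [q0]yyyyxyyyx
Step 10: δ(q0, y) = (q0, y, L) → [q0]□yyyyxyyyx
Step 11: δ(q0, □) = (q0, y, R) → y[q0]yyyyxyyyx
Step 12: δ(q0, y) = (q0, y, L) → [q0]yyyyyxyyyx
Step 13: δ(q0, y) = (q0, y, L) → [q0]□yyyyyxyyyx
Step 14: δ(q0, □) = (q0, y, R) → y[q0]yyyyyxyyyx
Step 15: δ(q0, y) = (q0, y, L) → [q0]yyyyyyxyyyx
Step 16: δ(q0, y) = (q0, y, L) → [q0]□yyyyyyxyyyx
Step 17: δ(q0, □) = (q0, y, R) → y[q0]yyyyyyxyyyx
Step 18: δ(q0, y) = (q0, y, L) → [q0]yyyyyyyxyyyx
Step 19: δ(q0, y) = (q0, y, L) → [q0]□yyyyyyyxyyyx

The machine has not reached a halting state after 19 steps.
The machine did not halt within the 19-step bound.

Answer: No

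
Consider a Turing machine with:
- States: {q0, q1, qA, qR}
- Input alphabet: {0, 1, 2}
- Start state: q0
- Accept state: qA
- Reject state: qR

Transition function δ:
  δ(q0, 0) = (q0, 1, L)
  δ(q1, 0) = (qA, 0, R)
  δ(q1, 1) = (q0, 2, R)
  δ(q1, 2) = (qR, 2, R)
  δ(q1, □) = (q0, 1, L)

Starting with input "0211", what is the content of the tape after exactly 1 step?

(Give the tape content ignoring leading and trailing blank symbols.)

Execution trace:
Initial: [q0]0211
Step 1: δ(q0, 0) = (q0, 1, L) → [q0]□1211

No transition is defined for δ(q0, □). By convention the machine halts and rejects.

After 1 step, the tape (ignoring leading/trailing blanks) is: 1211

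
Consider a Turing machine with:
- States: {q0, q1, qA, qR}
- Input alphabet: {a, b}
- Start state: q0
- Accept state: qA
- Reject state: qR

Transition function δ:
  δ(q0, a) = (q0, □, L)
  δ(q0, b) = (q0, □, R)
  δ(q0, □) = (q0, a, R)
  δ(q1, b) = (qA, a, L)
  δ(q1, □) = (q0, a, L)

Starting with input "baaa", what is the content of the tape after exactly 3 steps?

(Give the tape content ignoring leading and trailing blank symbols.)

Execution trace:
Initial: [q0]baaa
Step 1: δ(q0, b) = (q0, □, R) → □[q0]aaa
Step 2: δ(q0, a) = (q0, □, L) → [q0]□□aa
Step 3: δ(q0, □) = (q0, a, R) → a[q0]□aa

After 3 steps, the tape (ignoring leading/trailing blanks) is: a□aa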